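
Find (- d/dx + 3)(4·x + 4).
12 x + 8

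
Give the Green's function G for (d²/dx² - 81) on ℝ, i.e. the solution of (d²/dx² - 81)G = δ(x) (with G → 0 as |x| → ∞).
-\frac{e^{-9|x|}}{18}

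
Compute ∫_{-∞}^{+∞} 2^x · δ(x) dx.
1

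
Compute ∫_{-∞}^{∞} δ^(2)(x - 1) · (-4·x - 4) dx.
0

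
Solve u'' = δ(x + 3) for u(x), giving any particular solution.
\frac{|x + 3|}{2}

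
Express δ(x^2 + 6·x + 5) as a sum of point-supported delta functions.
\frac{\delta(x + 1) + \delta(x + 5)}{4}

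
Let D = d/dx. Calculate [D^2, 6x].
12D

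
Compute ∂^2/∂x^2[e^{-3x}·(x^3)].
3 x \left(3 x^{2} - 6 x + 2\right) e^{- 3 x}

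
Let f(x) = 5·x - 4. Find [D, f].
5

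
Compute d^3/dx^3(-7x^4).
- 168 x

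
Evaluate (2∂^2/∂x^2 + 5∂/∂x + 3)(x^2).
3 x^{2} + 10 x + 4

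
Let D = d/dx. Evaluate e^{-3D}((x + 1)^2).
x^{2} - 4 x + 4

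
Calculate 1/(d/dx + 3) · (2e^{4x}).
\frac{2 e^{4 x}}{7}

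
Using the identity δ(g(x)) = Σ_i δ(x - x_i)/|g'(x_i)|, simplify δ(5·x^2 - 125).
\frac{\delta(x - 5) + \delta(x + 5)}{50}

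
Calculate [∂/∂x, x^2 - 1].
2 x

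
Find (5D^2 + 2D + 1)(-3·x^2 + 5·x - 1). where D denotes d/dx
- 3 x^{2} - 7 x - 21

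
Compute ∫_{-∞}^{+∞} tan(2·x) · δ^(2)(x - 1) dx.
\frac{8 \tan{\left(2 \right)}}{\cos^{2}{\left(2 \right)}}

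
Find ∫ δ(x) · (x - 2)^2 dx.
4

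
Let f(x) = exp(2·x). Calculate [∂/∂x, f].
2 e^{2 x}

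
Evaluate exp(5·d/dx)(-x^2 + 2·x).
- x^{2} - 8 x - 15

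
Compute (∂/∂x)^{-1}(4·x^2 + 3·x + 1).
\frac{4 x^{3}}{3} + \frac{3 x^{2}}{2} + x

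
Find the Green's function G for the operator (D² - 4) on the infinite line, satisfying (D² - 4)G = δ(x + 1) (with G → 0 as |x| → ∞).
-\frac{e^{-2|x + 1|}}{4}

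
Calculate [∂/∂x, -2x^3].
- 6 x^{2}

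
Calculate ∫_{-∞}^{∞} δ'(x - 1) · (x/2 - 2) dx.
- \frac{1}{2}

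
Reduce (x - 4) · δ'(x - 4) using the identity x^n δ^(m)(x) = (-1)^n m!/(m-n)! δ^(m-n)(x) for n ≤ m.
-\delta(x - 4)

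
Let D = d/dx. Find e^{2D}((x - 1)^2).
x^{2} + 2 x + 1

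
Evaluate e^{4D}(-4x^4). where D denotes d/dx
- 4 x^{4} - 64 x^{3} - 384 x^{2} - 1024 x - 1024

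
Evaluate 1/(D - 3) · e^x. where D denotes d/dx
- \frac{e^{x}}{2}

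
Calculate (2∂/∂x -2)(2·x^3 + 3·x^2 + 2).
- 4 x^{3} + 6 x^{2} + 12 x - 4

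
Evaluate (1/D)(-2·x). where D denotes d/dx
- x^{2}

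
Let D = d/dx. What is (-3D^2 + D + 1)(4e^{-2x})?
- 52 e^{- 2 x}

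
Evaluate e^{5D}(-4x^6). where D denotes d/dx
- 4 x^{6} - 120 x^{5} - 1500 x^{4} - 10000 x^{3} - 37500 x^{2} - 75000 x - 62500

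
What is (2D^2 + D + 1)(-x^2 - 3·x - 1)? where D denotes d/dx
- x^{2} - 5 x - 8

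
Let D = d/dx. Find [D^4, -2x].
-8D^{3}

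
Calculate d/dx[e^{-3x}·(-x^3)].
3 x^{2} \left(x - 1\right) e^{- 3 x}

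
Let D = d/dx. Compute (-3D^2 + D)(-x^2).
6 - 2 x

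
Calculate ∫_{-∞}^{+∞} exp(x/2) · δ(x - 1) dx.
e^{\frac{1}{2}}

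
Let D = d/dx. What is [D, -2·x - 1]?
-2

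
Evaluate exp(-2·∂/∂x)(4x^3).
4 x^{3} - 24 x^{2} + 48 x - 32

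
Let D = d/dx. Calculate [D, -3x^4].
- 12 x^{3}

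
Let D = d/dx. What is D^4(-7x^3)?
0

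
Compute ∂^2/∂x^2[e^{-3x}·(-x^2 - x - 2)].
\left(- 9 x^{2} + 3 x - 14\right) e^{- 3 x}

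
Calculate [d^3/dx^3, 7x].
21\frac{d^{2}}{dx^{2}}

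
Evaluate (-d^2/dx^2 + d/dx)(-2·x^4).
8 x^{2} \left(3 - x\right)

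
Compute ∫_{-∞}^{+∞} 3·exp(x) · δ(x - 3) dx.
3 e^{3}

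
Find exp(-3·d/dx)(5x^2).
5 x^{2} - 30 x + 45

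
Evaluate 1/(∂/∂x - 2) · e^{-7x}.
- \frac{e^{- 7 x}}{9}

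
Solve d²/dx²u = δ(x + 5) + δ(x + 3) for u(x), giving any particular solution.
\frac{|x + 5|}{2} + \frac{|x + 3|}{2}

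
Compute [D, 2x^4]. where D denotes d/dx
8 x^{3}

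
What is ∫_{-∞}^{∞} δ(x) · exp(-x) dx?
1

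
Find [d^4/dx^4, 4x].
16\frac{d^{3}}{dx^{3}}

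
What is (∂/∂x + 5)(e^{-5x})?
0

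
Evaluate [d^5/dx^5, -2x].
-10\frac{d^{4}}{dx^{4}}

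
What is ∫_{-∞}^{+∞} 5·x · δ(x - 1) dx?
5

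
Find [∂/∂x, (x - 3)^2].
2 x - 6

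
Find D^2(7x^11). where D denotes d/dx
770 x^{9}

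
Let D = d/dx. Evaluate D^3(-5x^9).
- 2520 x^{6}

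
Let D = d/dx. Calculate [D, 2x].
2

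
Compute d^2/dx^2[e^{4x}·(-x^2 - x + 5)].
\left(- 16 x^{2} - 32 x + 70\right) e^{4 x}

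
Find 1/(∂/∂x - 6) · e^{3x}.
- \frac{e^{3 x}}{3}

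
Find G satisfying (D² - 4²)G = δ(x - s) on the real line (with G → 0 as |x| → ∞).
-\frac{e^{-4|x-s|}}{8}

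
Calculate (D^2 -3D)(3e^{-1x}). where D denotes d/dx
12 e^{- x}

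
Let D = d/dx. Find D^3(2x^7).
420 x^{4}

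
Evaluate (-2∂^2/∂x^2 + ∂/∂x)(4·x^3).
12 x \left(x - 4\right)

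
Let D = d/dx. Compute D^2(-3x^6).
- 90 x^{4}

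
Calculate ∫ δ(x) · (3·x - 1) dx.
-1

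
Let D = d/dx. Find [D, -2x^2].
- 4 x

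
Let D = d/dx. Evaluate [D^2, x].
2D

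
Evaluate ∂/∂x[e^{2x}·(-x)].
\left(- 2 x - 1\right) e^{2 x}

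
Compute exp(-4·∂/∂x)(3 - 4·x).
19 - 4 x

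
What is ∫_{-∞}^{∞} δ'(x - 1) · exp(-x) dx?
e^{-1}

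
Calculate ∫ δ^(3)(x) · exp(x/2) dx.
- \frac{1}{8}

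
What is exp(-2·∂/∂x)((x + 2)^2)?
x^{2}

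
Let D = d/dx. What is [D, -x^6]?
- 6 x^{5}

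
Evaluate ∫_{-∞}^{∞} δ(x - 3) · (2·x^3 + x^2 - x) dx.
60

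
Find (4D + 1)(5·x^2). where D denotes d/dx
5 x \left(x + 8\right)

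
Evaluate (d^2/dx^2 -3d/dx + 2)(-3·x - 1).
7 - 6 x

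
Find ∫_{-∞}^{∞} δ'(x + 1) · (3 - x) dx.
1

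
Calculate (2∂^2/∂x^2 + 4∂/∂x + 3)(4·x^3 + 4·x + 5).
12 x^{3} + 48 x^{2} + 60 x + 31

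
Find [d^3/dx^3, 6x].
18\frac{d^{2}}{dx^{2}}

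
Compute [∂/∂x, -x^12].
- 12 x^{11}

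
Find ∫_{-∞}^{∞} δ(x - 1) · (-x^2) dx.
-1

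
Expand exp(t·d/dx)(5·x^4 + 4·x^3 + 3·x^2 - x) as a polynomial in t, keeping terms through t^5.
5 t^{4} + t^{3} \left(20 x + 4\right) + t^{2} \left(30 x^{2} + 12 x + 3\right) + t \left(20 x^{3} + 12 x^{2} + 6 x - 1\right) + 5 x^{4} + 4 x^{3} + 3 x^{2} - x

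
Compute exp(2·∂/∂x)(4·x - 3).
4 x + 5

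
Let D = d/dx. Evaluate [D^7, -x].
-7D^{6}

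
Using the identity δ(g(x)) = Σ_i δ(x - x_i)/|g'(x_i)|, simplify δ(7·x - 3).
\frac{\delta(x - 3/7)}{7}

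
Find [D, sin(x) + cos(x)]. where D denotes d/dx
- \sin{\left(x \right)} + \cos{\left(x \right)}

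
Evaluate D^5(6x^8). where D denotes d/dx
40320 x^{3}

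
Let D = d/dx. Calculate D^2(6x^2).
12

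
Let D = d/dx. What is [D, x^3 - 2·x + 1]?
3 x^{2} - 2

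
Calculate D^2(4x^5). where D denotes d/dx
80 x^{3}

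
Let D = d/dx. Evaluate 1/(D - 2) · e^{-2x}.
- \frac{e^{- 2 x}}{4}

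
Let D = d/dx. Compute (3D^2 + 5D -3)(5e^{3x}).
195 e^{3 x}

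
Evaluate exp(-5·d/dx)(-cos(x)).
- \cos{\left(x - 5 \right)}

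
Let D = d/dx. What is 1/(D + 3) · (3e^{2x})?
\frac{3 e^{2 x}}{5}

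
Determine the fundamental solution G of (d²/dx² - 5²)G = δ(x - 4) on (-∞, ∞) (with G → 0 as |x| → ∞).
-\frac{e^{-5|x - 4|}}{10}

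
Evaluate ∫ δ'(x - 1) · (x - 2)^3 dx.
-3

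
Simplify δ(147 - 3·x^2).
\frac{\delta(x - 7) + \delta(x + 7)}{42}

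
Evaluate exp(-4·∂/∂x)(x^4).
x^{4} - 16 x^{3} + 96 x^{2} - 256 x + 256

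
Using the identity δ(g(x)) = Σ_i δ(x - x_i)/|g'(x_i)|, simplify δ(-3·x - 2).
\frac{\delta(x + 2/3)}{3}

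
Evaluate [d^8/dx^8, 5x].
40\frac{d^{7}}{dx^{7}}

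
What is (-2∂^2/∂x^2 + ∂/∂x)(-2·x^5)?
10 x^{3} \left(8 - x\right)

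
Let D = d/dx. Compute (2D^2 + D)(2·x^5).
10 x^{3} \left(x + 8\right)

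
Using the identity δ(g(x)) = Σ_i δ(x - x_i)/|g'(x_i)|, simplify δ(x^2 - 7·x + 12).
\frac{\delta(x - 3) + \delta(x - 4)}{1}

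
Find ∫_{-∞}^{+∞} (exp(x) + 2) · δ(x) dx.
3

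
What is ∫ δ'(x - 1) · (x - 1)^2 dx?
0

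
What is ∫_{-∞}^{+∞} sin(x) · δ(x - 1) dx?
\sin{\left(1 \right)}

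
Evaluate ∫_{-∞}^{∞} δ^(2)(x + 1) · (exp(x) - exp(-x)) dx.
- 2 \sinh{\left(1 \right)}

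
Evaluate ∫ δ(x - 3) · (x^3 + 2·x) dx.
33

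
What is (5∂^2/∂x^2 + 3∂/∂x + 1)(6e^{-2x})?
90 e^{- 2 x}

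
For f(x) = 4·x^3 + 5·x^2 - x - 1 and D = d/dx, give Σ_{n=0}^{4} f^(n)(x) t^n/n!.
4 t^{3} + t^{2} \left(12 x + 5\right) + t \left(12 x^{2} + 10 x - 1\right) + 4 x^{3} + 5 x^{2} - x - 1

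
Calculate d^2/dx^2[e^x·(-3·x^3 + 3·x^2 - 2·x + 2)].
\left(- 3 x^{3} - 15 x^{2} - 8 x + 4\right) e^{x}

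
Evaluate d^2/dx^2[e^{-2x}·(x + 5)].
4 \left(x + 4\right) e^{- 2 x}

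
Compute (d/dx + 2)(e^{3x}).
5 e^{3 x}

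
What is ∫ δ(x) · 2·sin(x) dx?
0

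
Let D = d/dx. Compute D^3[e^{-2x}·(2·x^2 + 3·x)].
4 \left(- 4 x^{2} + 6 x + 3\right) e^{- 2 x}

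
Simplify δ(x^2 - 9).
\frac{\delta(x + 3) + \delta(x - 3)}{6}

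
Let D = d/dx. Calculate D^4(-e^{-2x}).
- 16 e^{- 2 x}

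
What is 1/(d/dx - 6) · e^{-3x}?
- \frac{e^{- 3 x}}{9}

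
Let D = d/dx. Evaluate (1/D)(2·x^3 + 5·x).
\frac{x^{4}}{2} + \frac{5 x^{2}}{2}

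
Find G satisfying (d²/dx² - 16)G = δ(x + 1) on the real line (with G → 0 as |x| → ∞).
-\frac{e^{-4|x + 1|}}{8}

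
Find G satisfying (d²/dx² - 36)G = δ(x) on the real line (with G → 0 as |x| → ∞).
-\frac{e^{-6|x|}}{12}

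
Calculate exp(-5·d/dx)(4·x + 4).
4 x - 16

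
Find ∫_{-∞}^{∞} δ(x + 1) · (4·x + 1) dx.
-3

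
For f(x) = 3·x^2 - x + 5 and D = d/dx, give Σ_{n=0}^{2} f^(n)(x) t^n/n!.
3 t^{2} + t \left(6 x - 1\right) + 3 x^{2} - x + 5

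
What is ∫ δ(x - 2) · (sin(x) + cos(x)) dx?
\cos{\left(2 \right)} + \sin{\left(2 \right)}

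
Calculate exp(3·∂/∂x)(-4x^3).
- 4 x^{3} - 36 x^{2} - 108 x - 108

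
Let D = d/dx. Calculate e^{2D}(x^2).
x^{2} + 4 x + 4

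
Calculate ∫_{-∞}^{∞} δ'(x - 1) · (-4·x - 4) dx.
4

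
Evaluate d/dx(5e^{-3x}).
- 15 e^{- 3 x}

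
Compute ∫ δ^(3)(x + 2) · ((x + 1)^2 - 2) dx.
0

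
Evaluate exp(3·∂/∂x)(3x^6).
3 x^{6} + 54 x^{5} + 405 x^{4} + 1620 x^{3} + 3645 x^{2} + 4374 x + 2187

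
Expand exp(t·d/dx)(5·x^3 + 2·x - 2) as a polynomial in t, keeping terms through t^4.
5 t^{3} + 15 t^{2} x + t \left(15 x^{2} + 2\right) + 5 x^{3} + 2 x - 2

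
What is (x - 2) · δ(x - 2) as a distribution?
0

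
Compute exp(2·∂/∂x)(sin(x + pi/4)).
\sin{\left(x + \frac{\pi}{4} + 2 \right)}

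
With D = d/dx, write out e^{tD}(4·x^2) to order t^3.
4 t^{2} + 8 t x + 4 x^{2}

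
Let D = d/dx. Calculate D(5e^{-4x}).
- 20 e^{- 4 x}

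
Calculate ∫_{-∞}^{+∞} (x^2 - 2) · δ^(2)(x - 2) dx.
2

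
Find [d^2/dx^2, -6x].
-12\frac{d}{dx}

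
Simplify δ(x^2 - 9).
\frac{\delta(x - 3) + \delta(x + 3)}{6}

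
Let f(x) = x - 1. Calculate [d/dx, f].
1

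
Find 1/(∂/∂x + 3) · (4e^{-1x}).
2 e^{- x}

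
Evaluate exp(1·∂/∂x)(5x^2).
5 x^{2} + 10 x + 5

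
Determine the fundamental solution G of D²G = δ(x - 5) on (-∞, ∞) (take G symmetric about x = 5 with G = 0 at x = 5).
\frac{|x - 5|}{2}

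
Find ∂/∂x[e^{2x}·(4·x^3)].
x^{2} \left(8 x + 12\right) e^{2 x}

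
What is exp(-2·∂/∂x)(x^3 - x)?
x^{3} - 6 x^{2} + 11 x - 6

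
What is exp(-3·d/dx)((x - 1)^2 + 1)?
x^{2} - 8 x + 17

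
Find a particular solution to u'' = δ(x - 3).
\frac{|x - 3|}{2}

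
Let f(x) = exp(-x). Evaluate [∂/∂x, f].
- e^{- x}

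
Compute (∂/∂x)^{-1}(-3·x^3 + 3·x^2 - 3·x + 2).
- \frac{3 x^{4}}{4} + x^{3} - \frac{3 x^{2}}{2} + 2 x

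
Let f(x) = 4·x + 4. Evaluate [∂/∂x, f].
4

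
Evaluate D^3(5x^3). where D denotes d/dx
30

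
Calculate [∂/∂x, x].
1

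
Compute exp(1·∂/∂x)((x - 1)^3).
x^{3}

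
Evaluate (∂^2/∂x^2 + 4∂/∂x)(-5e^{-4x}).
0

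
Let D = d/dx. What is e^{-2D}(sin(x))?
\sin{\left(x - 2 \right)}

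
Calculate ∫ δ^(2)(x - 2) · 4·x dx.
0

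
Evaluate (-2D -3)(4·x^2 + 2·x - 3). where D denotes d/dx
- 12 x^{2} - 22 x + 5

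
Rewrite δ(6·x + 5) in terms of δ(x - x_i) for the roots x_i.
\frac{\delta(x + 5/6)}{6}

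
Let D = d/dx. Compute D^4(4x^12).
47520 x^{8}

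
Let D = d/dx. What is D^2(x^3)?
6 x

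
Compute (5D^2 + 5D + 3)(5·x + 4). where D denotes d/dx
15 x + 37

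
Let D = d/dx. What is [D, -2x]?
-2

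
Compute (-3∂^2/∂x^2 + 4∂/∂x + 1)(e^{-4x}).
- 63 e^{- 4 x}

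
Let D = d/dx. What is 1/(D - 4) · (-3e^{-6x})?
\frac{3 e^{- 6 x}}{10}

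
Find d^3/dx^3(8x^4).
192 x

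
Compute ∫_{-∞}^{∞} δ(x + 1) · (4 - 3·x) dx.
7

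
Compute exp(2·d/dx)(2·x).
2 x + 4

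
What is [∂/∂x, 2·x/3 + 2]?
\frac{2}{3}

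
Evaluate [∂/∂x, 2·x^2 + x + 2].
4 x + 1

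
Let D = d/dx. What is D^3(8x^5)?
480 x^{2}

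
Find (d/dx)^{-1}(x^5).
\frac{x^{6}}{6}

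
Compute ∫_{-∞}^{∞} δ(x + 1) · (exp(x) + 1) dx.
e^{-1} + 1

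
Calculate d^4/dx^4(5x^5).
600 x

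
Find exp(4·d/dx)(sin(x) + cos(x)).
\sqrt{2} \sin{\left(x + \frac{\pi}{4} + 4 \right)}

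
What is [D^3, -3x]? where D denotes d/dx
-9D^{2}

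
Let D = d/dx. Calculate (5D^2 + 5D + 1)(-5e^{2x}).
- 155 e^{2 x}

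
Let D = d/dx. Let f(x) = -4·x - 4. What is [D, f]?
-4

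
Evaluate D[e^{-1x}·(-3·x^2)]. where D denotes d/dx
3 x \left(x - 2\right) e^{- x}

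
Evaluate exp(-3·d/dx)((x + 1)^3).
x^{3} - 6 x^{2} + 12 x - 8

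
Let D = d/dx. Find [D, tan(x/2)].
\frac{1}{\cos{\left(x \right)} + 1}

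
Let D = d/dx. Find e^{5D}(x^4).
x^{4} + 20 x^{3} + 150 x^{2} + 500 x + 625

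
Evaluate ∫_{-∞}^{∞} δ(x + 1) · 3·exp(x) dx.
\frac{3}{e}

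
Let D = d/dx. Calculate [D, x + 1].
1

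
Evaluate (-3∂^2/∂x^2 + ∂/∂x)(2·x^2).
4 x - 12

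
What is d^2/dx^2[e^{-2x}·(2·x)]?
8 \left(x - 1\right) e^{- 2 x}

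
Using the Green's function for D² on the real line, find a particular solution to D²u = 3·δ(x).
\frac{3|x|}{2}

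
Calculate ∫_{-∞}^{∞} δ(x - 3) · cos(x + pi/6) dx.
\cos{\left(\frac{\pi}{6} + 3 \right)}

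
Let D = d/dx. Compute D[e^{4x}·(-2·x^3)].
x^{2} \left(- 8 x - 6\right) e^{4 x}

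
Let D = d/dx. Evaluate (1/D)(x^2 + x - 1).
\frac{x^{3}}{3} + \frac{x^{2}}{2} - x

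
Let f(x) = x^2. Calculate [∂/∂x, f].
2 x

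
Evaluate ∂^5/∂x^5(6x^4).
0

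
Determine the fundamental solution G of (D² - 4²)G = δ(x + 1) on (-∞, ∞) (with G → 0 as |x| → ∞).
-\frac{e^{-4|x + 1|}}{8}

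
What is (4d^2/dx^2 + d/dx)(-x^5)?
5 x^{3} \left(- x - 16\right)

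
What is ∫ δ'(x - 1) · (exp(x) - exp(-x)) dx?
- 2 \cosh{\left(1 \right)}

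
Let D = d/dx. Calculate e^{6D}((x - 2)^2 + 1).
x^{2} + 8 x + 17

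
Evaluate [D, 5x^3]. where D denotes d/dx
15 x^{2}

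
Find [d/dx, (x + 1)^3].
3 \left(x + 1\right)^{2}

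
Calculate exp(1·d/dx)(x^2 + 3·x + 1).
x^{2} + 5 x + 5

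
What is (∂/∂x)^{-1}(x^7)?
\frac{x^{8}}{8}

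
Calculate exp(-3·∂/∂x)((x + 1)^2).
x^{2} - 4 x + 4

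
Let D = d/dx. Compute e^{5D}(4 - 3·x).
- 3 x - 11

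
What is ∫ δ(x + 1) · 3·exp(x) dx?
\frac{3}{e}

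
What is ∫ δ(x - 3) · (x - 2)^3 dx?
1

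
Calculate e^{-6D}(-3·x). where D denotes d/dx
18 - 3 x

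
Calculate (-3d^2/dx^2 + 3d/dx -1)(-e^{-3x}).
37 e^{- 3 x}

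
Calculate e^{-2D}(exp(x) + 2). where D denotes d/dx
e^{x - 2} + 2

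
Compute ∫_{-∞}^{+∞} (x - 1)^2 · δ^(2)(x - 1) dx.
2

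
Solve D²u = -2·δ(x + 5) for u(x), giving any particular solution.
-|x + 5|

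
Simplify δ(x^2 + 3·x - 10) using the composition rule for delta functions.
\frac{\delta(x - 2) + \delta(x + 5)}{7}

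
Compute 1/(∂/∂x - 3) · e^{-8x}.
- \frac{e^{- 8 x}}{11}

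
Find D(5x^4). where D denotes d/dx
20 x^{3}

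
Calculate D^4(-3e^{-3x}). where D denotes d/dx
- 243 e^{- 3 x}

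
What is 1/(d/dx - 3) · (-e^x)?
\frac{e^{x}}{2}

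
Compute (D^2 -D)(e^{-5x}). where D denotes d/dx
30 e^{- 5 x}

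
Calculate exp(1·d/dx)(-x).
- x - 1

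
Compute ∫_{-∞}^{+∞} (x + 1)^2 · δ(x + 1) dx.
0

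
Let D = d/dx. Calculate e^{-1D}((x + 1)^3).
x^{3}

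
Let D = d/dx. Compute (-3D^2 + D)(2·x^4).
8 x^{2} \left(x - 9\right)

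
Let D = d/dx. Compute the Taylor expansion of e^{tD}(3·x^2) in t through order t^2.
3 t^{2} + 6 t x + 3 x^{2}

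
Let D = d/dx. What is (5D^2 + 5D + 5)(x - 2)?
5 x - 5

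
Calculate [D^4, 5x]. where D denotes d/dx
20D^{3}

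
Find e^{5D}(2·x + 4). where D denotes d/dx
2 x + 14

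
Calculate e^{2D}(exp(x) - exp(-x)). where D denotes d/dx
2 \sinh{\left(x + 2 \right)}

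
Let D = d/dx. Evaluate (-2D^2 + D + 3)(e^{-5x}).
- 52 e^{- 5 x}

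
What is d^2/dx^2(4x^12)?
528 x^{10}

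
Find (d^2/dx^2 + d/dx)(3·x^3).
9 x \left(x + 2\right)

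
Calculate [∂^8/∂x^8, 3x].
24\frac{d^{7}}{dx^{7}}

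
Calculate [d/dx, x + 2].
1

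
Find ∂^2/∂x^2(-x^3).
- 6 x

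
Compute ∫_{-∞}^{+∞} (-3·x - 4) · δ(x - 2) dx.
-10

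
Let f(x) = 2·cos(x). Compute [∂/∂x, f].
- 2 \sin{\left(x \right)}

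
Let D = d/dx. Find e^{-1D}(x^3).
x^{3} - 3 x^{2} + 3 x - 1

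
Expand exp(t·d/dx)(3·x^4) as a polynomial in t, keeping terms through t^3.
3 x \left(4 t^{3} + 6 t^{2} x + 4 t x^{2} + x^{3}\right)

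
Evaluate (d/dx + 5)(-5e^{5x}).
- 50 e^{5 x}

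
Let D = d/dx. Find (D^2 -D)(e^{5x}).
20 e^{5 x}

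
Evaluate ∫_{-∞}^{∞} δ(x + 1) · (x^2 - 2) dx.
-1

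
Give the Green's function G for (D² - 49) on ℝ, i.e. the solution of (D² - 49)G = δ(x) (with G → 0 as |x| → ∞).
-\frac{e^{-7|x|}}{14}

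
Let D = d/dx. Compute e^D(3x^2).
3 x^{2} + 6 x + 3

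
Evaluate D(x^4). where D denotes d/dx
4 x^{3}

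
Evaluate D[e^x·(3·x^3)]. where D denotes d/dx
3 x^{2} \left(x + 3\right) e^{x}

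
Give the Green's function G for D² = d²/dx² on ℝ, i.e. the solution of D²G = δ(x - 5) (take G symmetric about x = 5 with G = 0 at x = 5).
\frac{|x - 5|}{2}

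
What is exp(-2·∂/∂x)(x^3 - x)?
x^{3} - 6 x^{2} + 11 x - 6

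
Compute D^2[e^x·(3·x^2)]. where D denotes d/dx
3 \left(x^{2} + 4 x + 2\right) e^{x}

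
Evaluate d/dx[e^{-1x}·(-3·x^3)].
3 x^{2} \left(x - 3\right) e^{- x}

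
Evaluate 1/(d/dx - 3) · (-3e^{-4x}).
\frac{3 e^{- 4 x}}{7}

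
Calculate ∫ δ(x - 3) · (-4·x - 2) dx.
-14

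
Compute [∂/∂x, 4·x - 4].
4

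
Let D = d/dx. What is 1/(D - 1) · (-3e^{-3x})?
\frac{3 e^{- 3 x}}{4}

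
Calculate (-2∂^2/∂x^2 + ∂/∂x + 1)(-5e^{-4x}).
175 e^{- 4 x}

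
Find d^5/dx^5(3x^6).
2160 x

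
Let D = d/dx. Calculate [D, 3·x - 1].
3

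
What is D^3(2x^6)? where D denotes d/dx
240 x^{3}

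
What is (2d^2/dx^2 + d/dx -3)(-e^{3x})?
- 18 e^{3 x}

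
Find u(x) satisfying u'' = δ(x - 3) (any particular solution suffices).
\frac{|x - 3|}{2}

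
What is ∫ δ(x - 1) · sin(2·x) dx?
\sin{\left(2 \right)}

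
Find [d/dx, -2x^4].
- 8 x^{3}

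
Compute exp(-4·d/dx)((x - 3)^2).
x^{2} - 14 x + 49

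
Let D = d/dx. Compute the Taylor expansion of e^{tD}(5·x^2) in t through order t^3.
5 t^{2} + 10 t x + 5 x^{2}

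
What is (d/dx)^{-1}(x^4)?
\frac{x^{5}}{5}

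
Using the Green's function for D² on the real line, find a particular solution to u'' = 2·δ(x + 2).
|x + 2|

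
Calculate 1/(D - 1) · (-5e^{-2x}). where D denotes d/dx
\frac{5 e^{- 2 x}}{3}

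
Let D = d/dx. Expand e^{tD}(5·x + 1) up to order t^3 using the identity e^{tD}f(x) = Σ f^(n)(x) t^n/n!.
5 t + 5 x + 1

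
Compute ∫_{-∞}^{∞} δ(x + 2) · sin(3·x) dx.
- \sin{\left(6 \right)}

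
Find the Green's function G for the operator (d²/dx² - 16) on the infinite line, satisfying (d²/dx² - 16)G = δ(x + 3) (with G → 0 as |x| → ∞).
-\frac{e^{-4|x + 3|}}{8}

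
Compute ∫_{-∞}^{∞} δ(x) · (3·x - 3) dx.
-3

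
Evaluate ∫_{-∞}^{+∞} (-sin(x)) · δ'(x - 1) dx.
\cos{\left(1 \right)}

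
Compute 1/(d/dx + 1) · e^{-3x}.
- \frac{e^{- 3 x}}{2}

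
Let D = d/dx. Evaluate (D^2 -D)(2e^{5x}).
40 e^{5 x}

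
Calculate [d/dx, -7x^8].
- 56 x^{7}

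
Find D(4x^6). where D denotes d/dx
24 x^{5}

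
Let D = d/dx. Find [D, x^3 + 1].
3 x^{2}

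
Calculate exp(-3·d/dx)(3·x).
3 x - 9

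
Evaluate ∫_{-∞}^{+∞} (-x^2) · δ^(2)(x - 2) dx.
-2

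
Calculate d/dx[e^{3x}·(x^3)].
3 x^{2} \left(x + 1\right) e^{3 x}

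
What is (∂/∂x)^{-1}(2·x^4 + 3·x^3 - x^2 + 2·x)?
\frac{2 x^{5}}{5} + \frac{3 x^{4}}{4} - \frac{x^{3}}{3} + x^{2}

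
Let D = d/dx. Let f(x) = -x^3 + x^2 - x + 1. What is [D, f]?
- 3 x^{2} + 2 x - 1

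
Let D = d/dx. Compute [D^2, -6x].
-12D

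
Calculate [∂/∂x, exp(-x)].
- e^{- x}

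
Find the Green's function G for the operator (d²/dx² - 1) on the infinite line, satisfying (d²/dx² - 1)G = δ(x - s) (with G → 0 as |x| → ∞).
-\frac{e^{-|x-s|}}{2}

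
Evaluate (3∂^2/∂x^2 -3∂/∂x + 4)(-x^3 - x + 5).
- 4 x^{3} + 9 x^{2} - 22 x + 23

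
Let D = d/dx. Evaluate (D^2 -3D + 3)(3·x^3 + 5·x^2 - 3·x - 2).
9 x^{3} - 12 x^{2} - 21 x + 13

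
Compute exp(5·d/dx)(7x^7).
7 x^{7} + 245 x^{6} + 3675 x^{5} + 30625 x^{4} + 153125 x^{3} + 459375 x^{2} + 765625 x + 546875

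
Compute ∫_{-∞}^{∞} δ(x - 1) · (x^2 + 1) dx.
2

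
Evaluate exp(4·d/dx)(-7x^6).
- 7 x^{6} - 168 x^{5} - 1680 x^{4} - 8960 x^{3} - 26880 x^{2} - 43008 x - 28672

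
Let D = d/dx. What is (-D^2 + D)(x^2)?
2 x - 2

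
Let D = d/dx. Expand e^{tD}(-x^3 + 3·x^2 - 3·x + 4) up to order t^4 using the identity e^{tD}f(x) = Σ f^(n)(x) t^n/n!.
- t^{3} - 3 t^{2} \left(x - 1\right) - 3 t \left(x^{2} - 2 x + 1\right) - x^{3} + 3 x^{2} - 3 x + 4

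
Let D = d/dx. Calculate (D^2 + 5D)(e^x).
6 e^{x}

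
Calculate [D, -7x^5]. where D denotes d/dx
- 35 x^{4}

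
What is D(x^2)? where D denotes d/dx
2 x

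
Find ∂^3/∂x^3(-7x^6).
- 840 x^{3}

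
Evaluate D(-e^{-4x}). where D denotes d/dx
4 e^{- 4 x}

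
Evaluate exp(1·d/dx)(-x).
- x - 1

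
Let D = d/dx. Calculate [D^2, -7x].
-14D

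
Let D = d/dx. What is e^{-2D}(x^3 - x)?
x^{3} - 6 x^{2} + 11 x - 6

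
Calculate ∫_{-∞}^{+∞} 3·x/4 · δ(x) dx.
0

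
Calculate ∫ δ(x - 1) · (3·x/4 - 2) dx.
- \frac{5}{4}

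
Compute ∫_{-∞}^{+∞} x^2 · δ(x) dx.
0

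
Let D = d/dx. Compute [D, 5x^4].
20 x^{3}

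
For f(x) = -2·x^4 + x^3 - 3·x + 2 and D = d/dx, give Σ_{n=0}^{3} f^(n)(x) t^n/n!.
- t^{3} \left(8 x - 1\right) - 3 t^{2} x \left(4 x - 1\right) - t \left(8 x^{3} - 3 x^{2} + 3\right) - 2 x^{4} + x^{3} - 3 x + 2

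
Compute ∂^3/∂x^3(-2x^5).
- 120 x^{2}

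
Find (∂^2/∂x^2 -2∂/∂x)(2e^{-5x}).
70 e^{- 5 x}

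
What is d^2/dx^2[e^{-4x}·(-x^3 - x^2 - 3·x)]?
2 \left(- 8 x^{3} + 4 x^{2} - 19 x + 11\right) e^{- 4 x}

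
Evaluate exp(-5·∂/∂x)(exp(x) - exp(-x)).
- e^{5 - x} + e^{x - 5}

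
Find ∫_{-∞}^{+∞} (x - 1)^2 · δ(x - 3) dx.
4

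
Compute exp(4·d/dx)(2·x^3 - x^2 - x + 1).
2 x^{3} + 23 x^{2} + 87 x + 109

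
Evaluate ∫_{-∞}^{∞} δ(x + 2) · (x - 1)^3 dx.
-27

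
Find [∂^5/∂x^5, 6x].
30\frac{d^{4}}{dx^{4}}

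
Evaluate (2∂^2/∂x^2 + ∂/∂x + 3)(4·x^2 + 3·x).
12 x^{2} + 17 x + 19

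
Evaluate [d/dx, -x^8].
- 8 x^{7}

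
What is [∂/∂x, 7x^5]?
35 x^{4}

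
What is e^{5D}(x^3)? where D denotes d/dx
x^{3} + 15 x^{2} + 75 x + 125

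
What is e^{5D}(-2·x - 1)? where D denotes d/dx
- 2 x - 11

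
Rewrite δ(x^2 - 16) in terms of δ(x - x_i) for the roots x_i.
\frac{\delta(x - 4) + \delta(x + 4)}{8}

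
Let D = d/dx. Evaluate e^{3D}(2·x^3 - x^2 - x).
2 x^{3} + 17 x^{2} + 47 x + 42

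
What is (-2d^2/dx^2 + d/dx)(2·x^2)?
4 x - 8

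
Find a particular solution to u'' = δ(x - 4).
\frac{|x - 4|}{2}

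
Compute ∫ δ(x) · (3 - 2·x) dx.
3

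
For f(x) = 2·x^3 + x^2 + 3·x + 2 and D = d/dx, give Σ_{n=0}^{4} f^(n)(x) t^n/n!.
2 t^{3} + t^{2} \left(6 x + 1\right) + t \left(6 x^{2} + 2 x + 3\right) + 2 x^{3} + x^{2} + 3 x + 2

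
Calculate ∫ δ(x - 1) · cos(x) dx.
\cos{\left(1 \right)}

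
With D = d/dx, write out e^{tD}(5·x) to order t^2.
5 t + 5 x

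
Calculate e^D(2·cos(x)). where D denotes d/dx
2 \cos{\left(x + 1 \right)}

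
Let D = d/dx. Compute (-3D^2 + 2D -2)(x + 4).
- 2 x - 6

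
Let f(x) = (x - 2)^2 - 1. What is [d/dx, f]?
2 x - 4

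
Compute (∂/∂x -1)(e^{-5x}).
- 6 e^{- 5 x}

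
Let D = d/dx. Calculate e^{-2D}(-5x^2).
- 5 x^{2} + 20 x - 20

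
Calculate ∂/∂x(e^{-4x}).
- 4 e^{- 4 x}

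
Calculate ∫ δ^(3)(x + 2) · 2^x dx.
- \frac{\log{\left(2 \right)}^{3}}{4}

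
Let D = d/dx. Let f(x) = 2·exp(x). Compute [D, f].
2 e^{x}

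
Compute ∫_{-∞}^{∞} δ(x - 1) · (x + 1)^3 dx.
8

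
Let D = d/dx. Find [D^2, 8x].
16D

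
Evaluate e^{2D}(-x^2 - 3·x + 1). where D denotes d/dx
- x^{2} - 7 x - 9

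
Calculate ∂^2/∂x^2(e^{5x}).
25 e^{5 x}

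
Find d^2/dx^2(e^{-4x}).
16 e^{- 4 x}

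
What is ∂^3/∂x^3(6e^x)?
6 e^{x}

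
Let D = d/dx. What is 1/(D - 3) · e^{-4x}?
- \frac{e^{- 4 x}}{7}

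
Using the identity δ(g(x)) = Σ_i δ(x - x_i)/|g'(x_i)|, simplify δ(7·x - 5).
\frac{\delta(x - 5/7)}{7}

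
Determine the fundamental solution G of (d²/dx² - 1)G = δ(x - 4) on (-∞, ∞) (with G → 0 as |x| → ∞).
-\frac{e^{-|x - 4|}}{2}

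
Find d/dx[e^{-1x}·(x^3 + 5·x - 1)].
\left(- x^{3} + 3 x^{2} - 5 x + 6\right) e^{- x}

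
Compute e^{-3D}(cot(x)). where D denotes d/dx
\cot{\left(x - 3 \right)}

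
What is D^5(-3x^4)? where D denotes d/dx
0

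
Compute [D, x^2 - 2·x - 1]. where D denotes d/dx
2 x - 2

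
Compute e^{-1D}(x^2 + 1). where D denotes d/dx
x^{2} - 2 x + 2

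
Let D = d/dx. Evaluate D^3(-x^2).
0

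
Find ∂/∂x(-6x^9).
- 54 x^{8}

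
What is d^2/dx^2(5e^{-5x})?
125 e^{- 5 x}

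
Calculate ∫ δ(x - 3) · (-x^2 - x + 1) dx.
-11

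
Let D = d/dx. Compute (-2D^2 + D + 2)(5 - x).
9 - 2 x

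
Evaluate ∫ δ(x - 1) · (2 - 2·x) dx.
0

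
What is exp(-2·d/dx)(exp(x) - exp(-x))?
- e^{2 - x} + e^{x - 2}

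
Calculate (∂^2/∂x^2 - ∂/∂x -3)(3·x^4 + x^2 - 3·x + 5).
- 9 x^{4} - 12 x^{3} + 33 x^{2} + 7 x - 10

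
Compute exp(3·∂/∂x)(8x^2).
8 x^{2} + 48 x + 72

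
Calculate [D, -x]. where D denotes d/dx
-1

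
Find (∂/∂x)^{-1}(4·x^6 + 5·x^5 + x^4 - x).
\frac{4 x^{7}}{7} + \frac{5 x^{6}}{6} + \frac{x^{5}}{5} - \frac{x^{2}}{2}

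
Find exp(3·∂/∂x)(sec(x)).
\sec{\left(x + 3 \right)}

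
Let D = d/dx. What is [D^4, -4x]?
-16D^{3}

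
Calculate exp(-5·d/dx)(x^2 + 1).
x^{2} - 10 x + 26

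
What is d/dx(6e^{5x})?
30 e^{5 x}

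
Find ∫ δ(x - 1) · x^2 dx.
1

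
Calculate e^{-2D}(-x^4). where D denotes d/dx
- x^{4} + 8 x^{3} - 24 x^{2} + 32 x - 16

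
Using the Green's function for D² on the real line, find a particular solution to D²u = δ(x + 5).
\frac{|x + 5|}{2}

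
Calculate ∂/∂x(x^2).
2 x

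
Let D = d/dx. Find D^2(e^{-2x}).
4 e^{- 2 x}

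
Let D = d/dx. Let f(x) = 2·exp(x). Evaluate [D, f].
2 e^{x}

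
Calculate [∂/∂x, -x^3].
- 3 x^{2}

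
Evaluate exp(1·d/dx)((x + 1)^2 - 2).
x^{2} + 4 x + 2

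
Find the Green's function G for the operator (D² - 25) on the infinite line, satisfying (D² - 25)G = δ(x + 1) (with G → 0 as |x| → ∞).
-\frac{e^{-5|x + 1|}}{10}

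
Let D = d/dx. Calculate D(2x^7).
14 x^{6}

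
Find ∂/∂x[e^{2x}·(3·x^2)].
6 x \left(x + 1\right) e^{2 x}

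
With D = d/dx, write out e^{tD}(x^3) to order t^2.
x \left(3 t^{2} + 3 t x + x^{2}\right)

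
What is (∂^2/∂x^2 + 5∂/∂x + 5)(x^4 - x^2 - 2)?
5 x^{4} + 20 x^{3} + 7 x^{2} - 10 x - 12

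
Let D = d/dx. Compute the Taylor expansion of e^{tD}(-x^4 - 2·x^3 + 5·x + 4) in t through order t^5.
- t^{4} - t^{3} \left(4 x + 2\right) - 6 t^{2} x \left(x + 1\right) - t \left(4 x^{3} + 6 x^{2} - 5\right) - x^{4} - 2 x^{3} + 5 x + 4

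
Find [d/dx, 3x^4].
12 x^{3}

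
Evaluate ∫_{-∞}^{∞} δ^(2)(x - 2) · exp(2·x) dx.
4 e^{4}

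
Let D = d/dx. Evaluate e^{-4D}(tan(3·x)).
\tan{\left(3 x - 12 \right)}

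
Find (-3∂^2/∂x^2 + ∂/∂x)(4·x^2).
8 x - 24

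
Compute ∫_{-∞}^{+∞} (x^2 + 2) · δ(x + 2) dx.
6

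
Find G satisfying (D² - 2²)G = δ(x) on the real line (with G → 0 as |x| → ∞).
-\frac{e^{-2|x|}}{4}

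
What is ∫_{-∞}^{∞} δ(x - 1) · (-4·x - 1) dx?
-5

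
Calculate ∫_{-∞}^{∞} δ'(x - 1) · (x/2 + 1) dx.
- \frac{1}{2}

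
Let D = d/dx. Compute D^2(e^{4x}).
16 e^{4 x}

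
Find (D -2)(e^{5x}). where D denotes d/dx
3 e^{5 x}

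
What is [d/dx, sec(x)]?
\tan{\left(x \right)} \sec{\left(x \right)}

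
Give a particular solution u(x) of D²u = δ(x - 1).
\frac{|x - 1|}{2}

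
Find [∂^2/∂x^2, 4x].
8\frac{d}{dx}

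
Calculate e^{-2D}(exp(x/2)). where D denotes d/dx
e^{\frac{x}{2} - 1}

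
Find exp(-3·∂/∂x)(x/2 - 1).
\frac{x}{2} - \frac{5}{2}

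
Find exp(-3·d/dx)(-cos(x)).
- \cos{\left(x - 3 \right)}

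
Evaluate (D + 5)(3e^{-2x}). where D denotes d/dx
9 e^{- 2 x}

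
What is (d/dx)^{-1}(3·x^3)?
\frac{3 x^{4}}{4}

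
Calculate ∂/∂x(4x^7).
28 x^{6}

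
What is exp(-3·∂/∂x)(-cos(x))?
- \cos{\left(x - 3 \right)}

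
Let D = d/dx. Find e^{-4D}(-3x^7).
- 3 x^{7} + 84 x^{6} - 1008 x^{5} + 6720 x^{4} - 26880 x^{3} + 64512 x^{2} - 86016 x + 49152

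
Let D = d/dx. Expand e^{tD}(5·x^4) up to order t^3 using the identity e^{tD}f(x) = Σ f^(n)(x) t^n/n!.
5 x \left(4 t^{3} + 6 t^{2} x + 4 t x^{2} + x^{3}\right)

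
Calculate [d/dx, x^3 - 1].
3 x^{2}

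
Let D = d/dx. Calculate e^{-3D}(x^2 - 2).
x^{2} - 6 x + 7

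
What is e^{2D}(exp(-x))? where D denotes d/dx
e^{- x - 2}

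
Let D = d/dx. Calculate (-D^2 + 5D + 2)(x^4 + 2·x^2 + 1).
2 x^{4} + 20 x^{3} - 8 x^{2} + 20 x - 2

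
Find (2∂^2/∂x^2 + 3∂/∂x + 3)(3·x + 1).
9 x + 12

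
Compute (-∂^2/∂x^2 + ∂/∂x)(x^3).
3 x \left(x - 2\right)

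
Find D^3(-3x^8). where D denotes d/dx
- 1008 x^{5}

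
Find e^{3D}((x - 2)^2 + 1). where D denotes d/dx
x^{2} + 2 x + 2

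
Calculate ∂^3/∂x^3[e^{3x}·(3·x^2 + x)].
\left(81 x^{2} + 189 x + 81\right) e^{3 x}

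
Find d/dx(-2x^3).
- 6 x^{2}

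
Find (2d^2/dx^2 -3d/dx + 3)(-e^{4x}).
- 23 e^{4 x}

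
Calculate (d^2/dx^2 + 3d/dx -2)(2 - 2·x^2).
4 x^{2} - 12 x - 8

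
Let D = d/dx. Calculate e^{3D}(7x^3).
7 x^{3} + 63 x^{2} + 189 x + 189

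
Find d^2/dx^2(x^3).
6 x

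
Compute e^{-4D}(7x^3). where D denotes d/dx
7 x^{3} - 84 x^{2} + 336 x - 448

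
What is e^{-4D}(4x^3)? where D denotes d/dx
4 x^{3} - 48 x^{2} + 192 x - 256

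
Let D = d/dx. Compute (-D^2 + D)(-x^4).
4 x^{2} \left(3 - x\right)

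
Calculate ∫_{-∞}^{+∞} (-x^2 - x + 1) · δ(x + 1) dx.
1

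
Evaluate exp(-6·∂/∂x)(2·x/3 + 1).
\frac{2 x}{3} - 3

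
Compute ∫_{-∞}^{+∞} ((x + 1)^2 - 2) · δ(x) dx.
-1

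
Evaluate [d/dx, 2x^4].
8 x^{3}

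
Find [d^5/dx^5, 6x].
30\frac{d^{4}}{dx^{4}}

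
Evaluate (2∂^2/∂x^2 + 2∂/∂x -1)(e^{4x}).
39 e^{4 x}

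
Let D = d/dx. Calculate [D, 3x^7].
21 x^{6}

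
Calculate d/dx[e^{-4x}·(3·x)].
3 \left(1 - 4 x\right) e^{- 4 x}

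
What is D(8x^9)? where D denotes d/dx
72 x^{8}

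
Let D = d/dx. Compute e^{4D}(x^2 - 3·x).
x^{2} + 5 x + 4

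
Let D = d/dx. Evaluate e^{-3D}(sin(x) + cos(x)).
\sqrt{2} \cos{\left(- x + \frac{\pi}{4} + 3 \right)}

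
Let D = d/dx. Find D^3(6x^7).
1260 x^{4}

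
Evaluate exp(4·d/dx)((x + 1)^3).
x^{3} + 15 x^{2} + 75 x + 125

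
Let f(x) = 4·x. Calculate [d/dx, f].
4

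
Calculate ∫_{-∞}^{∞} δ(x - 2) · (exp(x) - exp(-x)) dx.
2 \sinh{\left(2 \right)}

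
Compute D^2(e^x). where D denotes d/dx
e^{x}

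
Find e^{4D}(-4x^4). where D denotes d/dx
- 4 x^{4} - 64 x^{3} - 384 x^{2} - 1024 x - 1024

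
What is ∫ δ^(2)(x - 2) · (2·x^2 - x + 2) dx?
4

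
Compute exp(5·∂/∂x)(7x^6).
7 x^{6} + 210 x^{5} + 2625 x^{4} + 17500 x^{3} + 65625 x^{2} + 131250 x + 109375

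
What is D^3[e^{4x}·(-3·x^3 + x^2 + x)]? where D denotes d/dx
\left(- 192 x^{3} - 368 x^{2} - 56 x + 54\right) e^{4 x}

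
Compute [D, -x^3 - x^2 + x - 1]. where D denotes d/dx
- 3 x^{2} - 2 x + 1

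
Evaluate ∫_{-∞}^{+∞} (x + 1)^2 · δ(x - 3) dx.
16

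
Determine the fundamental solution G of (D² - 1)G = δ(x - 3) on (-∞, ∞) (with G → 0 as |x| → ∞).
-\frac{e^{-|x - 3|}}{2}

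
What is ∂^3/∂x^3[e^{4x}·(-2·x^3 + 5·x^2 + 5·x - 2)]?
\left(- 128 x^{3} + 32 x^{2} + 656 x + 220\right) e^{4 x}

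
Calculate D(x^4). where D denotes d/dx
4 x^{3}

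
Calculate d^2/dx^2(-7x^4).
- 84 x^{2}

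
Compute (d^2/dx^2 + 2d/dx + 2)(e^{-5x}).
17 e^{- 5 x}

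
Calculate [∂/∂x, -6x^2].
- 12 x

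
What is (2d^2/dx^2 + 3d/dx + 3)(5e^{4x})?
235 e^{4 x}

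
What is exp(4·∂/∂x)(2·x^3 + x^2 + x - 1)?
2 x^{3} + 25 x^{2} + 105 x + 147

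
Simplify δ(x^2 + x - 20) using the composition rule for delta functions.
\frac{\delta(x - 4) + \delta(x + 5)}{9}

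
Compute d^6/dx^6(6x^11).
1995840 x^{5}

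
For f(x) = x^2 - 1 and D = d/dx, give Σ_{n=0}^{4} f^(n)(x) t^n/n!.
t^{2} + 2 t x + x^{2} - 1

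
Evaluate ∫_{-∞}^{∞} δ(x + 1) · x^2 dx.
1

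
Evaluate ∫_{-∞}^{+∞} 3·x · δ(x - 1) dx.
3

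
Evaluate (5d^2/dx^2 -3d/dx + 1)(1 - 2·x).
7 - 2 x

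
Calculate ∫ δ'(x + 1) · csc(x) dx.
\cot{\left(1 \right)} \csc{\left(1 \right)}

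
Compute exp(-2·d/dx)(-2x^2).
- 2 x^{2} + 8 x - 8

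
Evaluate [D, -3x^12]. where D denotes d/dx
- 36 x^{11}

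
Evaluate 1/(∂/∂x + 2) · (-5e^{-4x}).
\frac{5 e^{- 4 x}}{2}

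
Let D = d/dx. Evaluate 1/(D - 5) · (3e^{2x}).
- e^{2 x}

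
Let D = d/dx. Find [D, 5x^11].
55 x^{10}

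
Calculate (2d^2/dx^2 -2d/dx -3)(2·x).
- 6 x - 4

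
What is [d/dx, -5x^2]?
- 10 x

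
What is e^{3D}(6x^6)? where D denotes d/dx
6 x^{6} + 108 x^{5} + 810 x^{4} + 3240 x^{3} + 7290 x^{2} + 8748 x + 4374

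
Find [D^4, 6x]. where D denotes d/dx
24D^{3}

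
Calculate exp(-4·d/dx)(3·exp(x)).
3 e^{x - 4}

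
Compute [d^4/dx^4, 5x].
20\frac{d^{3}}{dx^{3}}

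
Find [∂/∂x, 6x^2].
12 x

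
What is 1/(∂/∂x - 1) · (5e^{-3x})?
- \frac{5 e^{- 3 x}}{4}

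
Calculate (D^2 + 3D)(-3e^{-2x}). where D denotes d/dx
6 e^{- 2 x}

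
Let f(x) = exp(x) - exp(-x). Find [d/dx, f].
2 \cosh{\left(x \right)}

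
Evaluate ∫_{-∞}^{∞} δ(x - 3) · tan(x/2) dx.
\tan{\left(\frac{3}{2} \right)}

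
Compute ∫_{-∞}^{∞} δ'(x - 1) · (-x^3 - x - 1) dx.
4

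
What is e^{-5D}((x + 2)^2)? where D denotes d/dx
x^{2} - 6 x + 9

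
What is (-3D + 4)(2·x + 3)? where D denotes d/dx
8 x + 6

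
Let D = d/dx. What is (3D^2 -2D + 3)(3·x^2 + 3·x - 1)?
9 x^{2} - 3 x + 9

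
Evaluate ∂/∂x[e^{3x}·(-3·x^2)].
3 x \left(- 3 x - 2\right) e^{3 x}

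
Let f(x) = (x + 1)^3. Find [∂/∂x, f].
3 \left(x + 1\right)^{2}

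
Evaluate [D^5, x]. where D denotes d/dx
5D^{4}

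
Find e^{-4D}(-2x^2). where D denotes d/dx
- 2 x^{2} + 16 x - 32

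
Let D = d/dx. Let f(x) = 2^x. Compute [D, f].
2^{x} \log{\left(2 \right)}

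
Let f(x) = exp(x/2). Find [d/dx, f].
\frac{e^{\frac{x}{2}}}{2}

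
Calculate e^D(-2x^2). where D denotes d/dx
- 2 x^{2} - 4 x - 2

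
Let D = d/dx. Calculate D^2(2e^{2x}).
8 e^{2 x}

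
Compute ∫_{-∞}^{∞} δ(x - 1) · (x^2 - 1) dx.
0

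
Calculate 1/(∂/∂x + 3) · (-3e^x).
- \frac{3 e^{x}}{4}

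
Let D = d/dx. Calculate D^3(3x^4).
72 x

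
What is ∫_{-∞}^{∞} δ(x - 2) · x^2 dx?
4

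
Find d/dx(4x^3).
12 x^{2}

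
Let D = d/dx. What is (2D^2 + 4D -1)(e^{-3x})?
5 e^{- 3 x}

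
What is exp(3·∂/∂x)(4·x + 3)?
4 x + 15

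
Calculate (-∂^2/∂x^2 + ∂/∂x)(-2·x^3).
6 x \left(2 - x\right)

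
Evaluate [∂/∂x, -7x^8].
- 56 x^{7}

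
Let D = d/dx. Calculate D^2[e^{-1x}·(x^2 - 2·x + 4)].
\left(x^{2} - 6 x + 10\right) e^{- x}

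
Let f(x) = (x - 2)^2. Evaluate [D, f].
2 x - 4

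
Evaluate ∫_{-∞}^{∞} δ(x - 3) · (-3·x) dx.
-9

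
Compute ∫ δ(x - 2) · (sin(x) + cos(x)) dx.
\cos{\left(2 \right)} + \sin{\left(2 \right)}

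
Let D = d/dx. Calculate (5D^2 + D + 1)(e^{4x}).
85 e^{4 x}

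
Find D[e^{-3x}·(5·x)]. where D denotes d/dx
5 \left(1 - 3 x\right) e^{- 3 x}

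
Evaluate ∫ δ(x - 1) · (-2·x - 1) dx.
-3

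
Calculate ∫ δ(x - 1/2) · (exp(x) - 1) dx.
-1 + e^{\frac{1}{2}}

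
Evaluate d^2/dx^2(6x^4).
72 x^{2}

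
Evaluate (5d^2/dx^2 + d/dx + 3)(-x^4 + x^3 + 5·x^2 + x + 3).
- 3 x^{4} - x^{3} - 42 x^{2} + 43 x + 60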